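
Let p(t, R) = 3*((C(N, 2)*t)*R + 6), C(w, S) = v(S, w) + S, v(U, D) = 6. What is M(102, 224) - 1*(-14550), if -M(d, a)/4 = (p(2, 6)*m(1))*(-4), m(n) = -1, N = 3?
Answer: 9654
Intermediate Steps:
C(w, S) = 6 + S
p(t, R) = 18 + 24*R*t (p(t, R) = 3*(((6 + 2)*t)*R + 6) = 3*((8*t)*R + 6) = 3*(8*R*t + 6) = 3*(6 + 8*R*t) = 18 + 24*R*t)
M(d, a) = -4896 (M(d, a) = -4*(18 + 24*6*2)*(-1)*(-4) = -4*(18 + 288)*(-1)*(-4) = -4*306*(-1)*(-4) = -(-1224)*(-4) = -4*1224 = -4896)
M(102, 224) - 1*(-14550) = -4896 - 1*(-14550) = -4896 + 14550 = 9654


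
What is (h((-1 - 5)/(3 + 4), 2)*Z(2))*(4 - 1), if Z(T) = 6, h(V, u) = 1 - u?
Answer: -18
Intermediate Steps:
(h((-1 - 5)/(3 + 4), 2)*Z(2))*(4 - 1) = ((1 - 1*2)*6)*(4 - 1) = ((1 - 2)*6)*3 = -1*6*3 = -6*3 = -18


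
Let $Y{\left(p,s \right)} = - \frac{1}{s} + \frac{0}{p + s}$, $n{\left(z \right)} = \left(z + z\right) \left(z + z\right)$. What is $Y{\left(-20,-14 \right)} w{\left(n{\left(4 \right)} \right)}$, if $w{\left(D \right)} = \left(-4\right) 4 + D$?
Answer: $\frac{24}{7} \approx 3.4286$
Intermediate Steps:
$n{\left(z \right)} = 4 z^{2}$ ($n{\left(z \right)} = 2 z 2 z = 4 z^{2}$)
$Y{\left(p,s \right)} = - \frac{1}{s}$ ($Y{\left(p,s \right)} = - \frac{1}{s} + 0 = - \frac{1}{s}$)
$w{\left(D \right)} = -16 + D$
$Y{\left(-20,-14 \right)} w{\left(n{\left(4 \right)} \right)} = - \frac{1}{-14} \left(-16 + 4 \cdot 4^{2}\right) = \left(-1\right) \left(- \frac{1}{14}\right) \left(-16 + 4 \cdot 16\right) = \frac{-16 + 64}{14} = \frac{1}{14} \cdot 48 = \frac{24}{7}$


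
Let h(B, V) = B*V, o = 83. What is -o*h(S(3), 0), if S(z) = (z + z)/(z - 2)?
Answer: 0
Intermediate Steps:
S(z) = 2*z/(-2 + z) (S(z) = (2*z)/(-2 + z) = 2*z/(-2 + z))
-o*h(S(3), 0) = -83*(2*3/(-2 + 3))*0 = -83*(2*3/1)*0 = -83*(2*3*1)*0 = -83*6*0 = -83*0 = -1*0 = 0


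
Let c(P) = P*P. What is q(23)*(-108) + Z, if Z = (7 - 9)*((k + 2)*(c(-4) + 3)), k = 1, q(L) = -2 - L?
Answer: 2586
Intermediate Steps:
c(P) = P²
Z = -114 (Z = (7 - 9)*((1 + 2)*((-4)² + 3)) = -6*(16 + 3) = -6*19 = -2*57 = -114)
q(23)*(-108) + Z = (-2 - 1*23)*(-108) - 114 = (-2 - 23)*(-108) - 114 = -25*(-108) - 114 = 2700 - 114 = 2586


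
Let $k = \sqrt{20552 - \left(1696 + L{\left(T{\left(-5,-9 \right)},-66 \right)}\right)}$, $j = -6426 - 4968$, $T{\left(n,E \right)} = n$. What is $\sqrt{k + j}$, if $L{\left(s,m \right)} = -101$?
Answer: $\sqrt{-11394 + \sqrt{18957}} \approx 106.1 i$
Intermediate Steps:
$j = -11394$
$k = \sqrt{18957}$ ($k = \sqrt{20552 - 1595} = \sqrt{18957} \approx 137.68$)
$\sqrt{k + j} = \sqrt{\sqrt{18957} - 11394} = \sqrt{-11394 + \sqrt{18957}}$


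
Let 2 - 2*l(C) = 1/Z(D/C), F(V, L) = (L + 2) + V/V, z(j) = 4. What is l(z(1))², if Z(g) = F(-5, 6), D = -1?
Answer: 289/324 ≈ 0.89198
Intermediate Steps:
F(V, L) = 3 + L (F(V, L) = (2 + L) + 1 = 3 + L)
Z(g) = 9 (Z(g) = 3 + 6 = 9)
l(C) = 17/18 (l(C) = 1 - ½/9 = 1 - ½*⅑ = 1 - 1/18 = 17/18)
l(z(1))² = (17/18)² = 289/324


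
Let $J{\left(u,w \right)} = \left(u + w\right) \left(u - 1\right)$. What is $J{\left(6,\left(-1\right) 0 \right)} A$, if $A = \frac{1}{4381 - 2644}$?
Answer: $\frac{10}{579} \approx 0.017271$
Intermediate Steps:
$A = \frac{1}{1737} \approx 0.00057571$
$J{\left(u,w \right)} = \left(-1 + u\right) \left(u + w\right)$ ($J{\left(u,w \right)} = \left(u + w\right) \left(-1 + u\right) = \left(-1 + u\right) \left(u + w\right)$)
$J{\left(6,\left(-1\right) 0 \right)} A = \left(6^{2} - 6 - \left(-1\right) 0 + 6 \left(\left(-1\right) 0\right)\right) \frac{1}{1737} = \left(36 - 6 - 0 + 6 \cdot 0\right) \frac{1}{1737} = \left(36 - 6 + 0 + 0\right) \frac{1}{1737} = 30 \cdot \frac{1}{1737} = \frac{10}{579}$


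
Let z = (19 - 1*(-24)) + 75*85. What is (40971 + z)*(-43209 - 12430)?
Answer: -2636676571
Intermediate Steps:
z = 6418 (z = (19 + 24) + 6375 = 43 + 6375 = 6418)
(40971 + z)*(-43209 - 12430) = (40971 + 6418)*(-43209 - 12430) = 47389*(-55639) = -2636676571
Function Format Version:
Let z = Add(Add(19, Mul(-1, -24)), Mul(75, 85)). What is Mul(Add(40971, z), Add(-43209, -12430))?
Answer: -2636676571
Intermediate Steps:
z = 6418 (z = Add(Add(19, 24), 6375) = Add(43, 6375) = 6418)
Mul(Add(40971, z), Add(-43209, -12430)) = Mul(Add(40971, 6418), Add(-43209, -12430)) = Mul(47389, -55639) = -2636676571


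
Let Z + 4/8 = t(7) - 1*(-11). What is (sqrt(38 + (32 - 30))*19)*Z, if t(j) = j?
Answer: 665*sqrt(10) ≈ 2102.9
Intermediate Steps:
Z = 35/2 (Z = -1/2 + (7 - 1*(-11)) = -1/2 + (7 + 11) = -1/2 + 18 = 35/2 ≈ 17.500)
(sqrt(38 + (32 - 30))*19)*Z = (sqrt(38 + (32 - 30))*19)*(35/2) = (sqrt(38 + 2)*19)*(35/2) = (sqrt(40)*19)*(35/2) = ((2*sqrt(10))*19)*(35/2) = (38*sqrt(10))*(35/2) = 665*sqrt(10)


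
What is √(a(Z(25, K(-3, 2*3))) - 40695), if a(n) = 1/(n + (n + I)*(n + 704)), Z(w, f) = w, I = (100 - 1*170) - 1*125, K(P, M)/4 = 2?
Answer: 2*I*√156191978299070/123905 ≈ 201.73*I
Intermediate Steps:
K(P, M) = 8 (K(P, M) = 4*2 = 8)
I = -195 (I = (100 - 170) - 125 = -70 - 125 = -195)
a(n) = 1/(n + (-195 + n)*(704 + n)) (a(n) = 1/(n + (n - 195)*(n + 704)) = 1/(n + (-195 + n)*(704 + n)))
√(a(Z(25, K(-3, 2*3))) - 40695) = √(1/(-137280 + 25² + 510*25) - 40695) = √(1/(-137280 + 625 + 12750) - 40695) = √(1/(-123905) - 40695) = √(-1/123905 - 40695) = √(-5042313976/123905) = 2*I*√156191978299070/123905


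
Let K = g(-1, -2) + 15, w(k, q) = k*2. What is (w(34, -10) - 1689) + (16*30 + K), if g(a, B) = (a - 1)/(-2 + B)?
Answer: -2251/2 ≈ -1125.5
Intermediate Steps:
g(a, B) = (-1 + a)/(-2 + B)
w(k, q) = 2*k
K = 31/2 (K = (-1 - 1)/(-2 - 2) + 15 = -2/(-4) + 15 = -¼*(-2) + 15 = ½ + 15 = 31/2 ≈ 15.500)
(w(34, -10) - 1689) + (16*30 + K) = (2*34 - 1689) + (16*30 + 31/2) = (68 - 1689) + (480 + 31/2) = -1621 + 991/2 = -2251/2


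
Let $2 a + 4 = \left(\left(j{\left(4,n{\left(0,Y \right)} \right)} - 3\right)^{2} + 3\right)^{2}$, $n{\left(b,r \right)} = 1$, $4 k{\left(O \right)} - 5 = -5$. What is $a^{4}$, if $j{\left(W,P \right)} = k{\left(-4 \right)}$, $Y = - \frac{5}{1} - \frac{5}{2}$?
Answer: $24010000$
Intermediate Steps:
$Y = - \frac{15}{2}$ ($Y = \left(-5\right) 1 - \frac{5}{2} = -5 - \frac{5}{2} = - \frac{15}{2} \approx -7.5$)
$k{\left(O \right)} = 0$ ($k{\left(O \right)} = \frac{5}{4} + \frac{1}{4} \left(-5\right) = \frac{5}{4} - \frac{5}{4} = 0$)
$j{\left(W,P \right)} = 0$
$a = 70$ ($a = -2 + \frac{\left(\left(0 - 3\right)^{2} + 3\right)^{2}}{2} = -2 + \frac{\left(\left(-3\right)^{2} + 3\right)^{2}}{2} = -2 + \frac{\left(9 + 3\right)^{2}}{2} = -2 + \frac{12^{2}}{2} = -2 + \frac{1}{2} \cdot 144 = -2 + 72 = 70$)
$a^{4} = 70^{4} = 24010000$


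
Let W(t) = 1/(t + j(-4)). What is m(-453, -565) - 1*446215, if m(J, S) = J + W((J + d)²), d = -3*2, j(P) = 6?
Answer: -94107140915/210687 ≈ -4.4667e+5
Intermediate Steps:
d = -6
W(t) = 1/(6 + t) (W(t) = 1/(t + 6) = 1/(6 + t))
m(J, S) = J + 1/(6 + (-6 + J)²) (m(J, S) = J + 1/(6 + (J - 6)²) = J + 1/(6 + (-6 + J)²))
m(-453, -565) - 1*446215 = (-453 + 1/(6 + (-6 - 453)²)) - 1*446215 = (-453 + 1/(6 + (-459)²)) - 446215 = (-453 + 1/(6 + 210681)) - 446215 = (-453 + 1/210687) - 446215 = -95441210/210687 - 446215 = -94107140915/210687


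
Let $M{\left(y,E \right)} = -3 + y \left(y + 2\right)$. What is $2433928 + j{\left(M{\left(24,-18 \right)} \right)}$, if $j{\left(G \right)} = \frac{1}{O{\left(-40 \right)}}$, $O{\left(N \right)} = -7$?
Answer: $\frac{17037495}{7} \approx 2.4339 \cdot 10^{6}$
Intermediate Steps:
$M{\left(y,E \right)} = -3 + y \left(2 + y\right)$
$j{\left(G \right)} = - \frac{1}{7}$ ($j{\left(G \right)} = \frac{1}{-7} = - \frac{1}{7}$)
$2433928 + j{\left(M{\left(24,-18 \right)} \right)} = 2433928 - \frac{1}{7} = \frac{17037495}{7}$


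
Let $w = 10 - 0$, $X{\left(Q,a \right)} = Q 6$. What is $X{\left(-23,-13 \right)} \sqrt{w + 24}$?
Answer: $- 138 \sqrt{34} \approx -804.67$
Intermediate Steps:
$X{\left(Q,a \right)} = 6 Q$
$w = 10$ ($w = 10 + 0 = 10$)
$X{\left(-23,-13 \right)} \sqrt{w + 24} = 6 \left(-23\right) \sqrt{10 + 24} = - 138 \sqrt{34}$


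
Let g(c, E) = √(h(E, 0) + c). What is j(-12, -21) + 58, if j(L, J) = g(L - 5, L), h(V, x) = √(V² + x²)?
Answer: 58 + I*√5 ≈ 58.0 + 2.2361*I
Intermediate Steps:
g(c, E) = √(c + √(E²)) (g(c, E) = √(√(E² + 0²) + c) = √(√(E² + 0) + c) = √(√(E²) + c) = √(c + √(E²)))
j(L, J) = √(-5 + L + √(L²)) (j(L, J) = √((L - 5) + √(L²)) = √((-5 + L) + √(L²)) = √(-5 + L + √(L²)))
j(-12, -21) + 58 = √(-5 - 12 + √((-12)²)) + 58 = √(-5 - 12 + √144) + 58 = √(-5 - 12 + 12) + 58 = √(-5) + 58 = I*√5 + 58 = 58 + I*√5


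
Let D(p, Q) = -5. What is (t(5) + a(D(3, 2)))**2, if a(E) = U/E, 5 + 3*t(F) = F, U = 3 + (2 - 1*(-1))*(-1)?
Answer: 0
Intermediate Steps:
U = 0 (U = 3 + (2 + 1)*(-1) = 3 + 3*(-1) = 3 - 3 = 0)
t(F) = -5/3 + F/3
a(E) = 0 (a(E) = 0/E = 0)
(t(5) + a(D(3, 2)))**2 = ((-5/3 + (1/3)*5) + 0)**2 = ((-5/3 + 5/3) + 0)**2 = (0 + 0)**2 = 0**2 = 0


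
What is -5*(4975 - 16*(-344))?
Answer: -52395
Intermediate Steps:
-5*(4975 - 16*(-344)) = -5*(4975 + 5504) = -5*10479 = -52395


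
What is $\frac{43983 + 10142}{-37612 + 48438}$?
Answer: $\frac{54125}{10826} \approx 4.9995$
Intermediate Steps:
$\frac{43983 + 10142}{-37612 + 48438} = \frac{54125}{10826}$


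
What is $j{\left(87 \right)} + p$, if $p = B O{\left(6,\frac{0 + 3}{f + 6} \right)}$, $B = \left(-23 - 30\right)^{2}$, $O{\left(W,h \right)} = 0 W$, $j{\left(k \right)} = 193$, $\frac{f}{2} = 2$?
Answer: $193$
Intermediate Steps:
$f = 4$ ($f = 2 \cdot 2 = 4$)
$O{\left(W,h \right)} = 0$
$B = 2809$ ($B = \left(-53\right)^{2} = 2809$)
$p = 0$ ($p = 2809 \cdot 0 = 0$)
$j{\left(87 \right)} + p = 193 + 0 = 193$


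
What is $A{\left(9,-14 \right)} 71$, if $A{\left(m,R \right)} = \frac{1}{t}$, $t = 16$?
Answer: $\frac{71}{16} \approx 4.4375$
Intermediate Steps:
$A{\left(m,R \right)} = \frac{1}{16}$
$A{\left(9,-14 \right)} 71 = \frac{1}{16} \cdot 71 = \frac{71}{16}$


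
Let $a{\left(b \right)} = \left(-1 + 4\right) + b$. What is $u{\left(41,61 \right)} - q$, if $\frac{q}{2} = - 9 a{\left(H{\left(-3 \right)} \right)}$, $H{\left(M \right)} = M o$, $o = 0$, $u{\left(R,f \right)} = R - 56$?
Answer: $39$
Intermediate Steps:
$u{\left(R,f \right)} = -56 + R$
$H{\left(M \right)} = 0$ ($H{\left(M \right)} = M 0 = 0$)
$a{\left(b \right)} = 3 + b$
$q = -54$ ($q = 2 \left(- 9 \left(3 + 0\right)\right) = 2 \left(\left(-9\right) 3\right) = 2 \left(-27\right) = -54$)
$u{\left(41,61 \right)} - q = \left(-56 + 41\right) - -54 = -15 + 54 = 39$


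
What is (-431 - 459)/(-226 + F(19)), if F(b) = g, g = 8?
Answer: 445/109 ≈ 4.0826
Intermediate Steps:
F(b) = 8
(-431 - 459)/(-226 + F(19)) = (-431 - 459)/(-226 + 8) = -890/(-218) = -890*(-1/218) = 445/109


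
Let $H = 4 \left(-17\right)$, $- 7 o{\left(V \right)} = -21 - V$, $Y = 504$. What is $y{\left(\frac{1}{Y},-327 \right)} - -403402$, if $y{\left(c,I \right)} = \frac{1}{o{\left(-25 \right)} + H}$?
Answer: $\frac{193632953}{480} \approx 4.034 \cdot 10^{5}$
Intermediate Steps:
$o{\left(V \right)} = 3 + \frac{V}{7}$ ($o{\left(V \right)} = - \frac{-21 - V}{7} = 3 + \frac{V}{7}$)
$H = -68$
$y{\left(c,I \right)} = - \frac{7}{480}$ ($y{\left(c,I \right)} = \frac{1}{\left(3 + \frac{1}{7} \left(-25\right)\right) - 68} = \frac{1}{\left(3 - \frac{25}{7}\right) - 68} = \frac{1}{- \frac{4}{7} - 68} = \frac{1}{- \frac{480}{7}} = - \frac{7}{480}$)
$y{\left(\frac{1}{Y},-327 \right)} - -403402 = - \frac{7}{480} - -403402 = - \frac{7}{480} + 403402 = \frac{193632953}{480}$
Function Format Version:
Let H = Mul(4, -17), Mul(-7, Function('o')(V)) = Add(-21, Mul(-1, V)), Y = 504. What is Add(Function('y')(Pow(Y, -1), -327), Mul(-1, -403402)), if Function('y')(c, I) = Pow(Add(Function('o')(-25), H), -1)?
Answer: Rational(193632953, 480) ≈ 4.0340e+5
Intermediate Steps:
Function('o')(V) = Add(3, Mul(Rational(1, 7), V)) (Function('o')(V) = Mul(Rational(-1, 7), Add(-21, Mul(-1, V))) = Add(3, Mul(Rational(1, 7), V)))
H = -68
Function('y')(c, I) = Rational(-7, 480) (Function('y')(c, I) = Pow(Add(Add(3, Mul(Rational(1, 7), -25)), -68), -1) = Pow(Add(Add(3, Rational(-25, 7)), -68), -1) = Pow(Add(Rational(-4, 7), -68), -1) = Pow(Rational(-480, 7), -1) = Rational(-7, 480))
Add(Function('y')(Pow(Y, -1), -327), Mul(-1, -403402)) = Add(Rational(-7, 480), Mul(-1, -403402)) = Add(Rational(-7, 480), 403402) = Rational(193632953, 480)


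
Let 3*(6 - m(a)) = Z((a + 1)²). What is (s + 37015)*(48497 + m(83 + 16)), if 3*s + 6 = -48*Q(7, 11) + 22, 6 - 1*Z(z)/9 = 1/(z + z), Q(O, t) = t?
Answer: 107183850431599/60000 ≈ 1.7864e+9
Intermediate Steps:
Z(z) = 54 - 9/(2*z) (Z(z) = 54 - 9/(z + z) = 54 - 9*1/(2*z) = 54 - 9/(2*z))
s = -512/3 (s = -2 + (-48*11 + 22)/3 = -2 + (-528 + 22)/3 = -2 + (⅓)*(-506) = -2 - 506/3 = -512/3 ≈ -170.67)
m(a) = -12 + 3/(2*(1 + a)²) (m(a) = 6 - (54 - 9/(2*(a + 1)²))/3 = 6 - (54 - 9/(2*(1 + a)²))/3 = 6 + (-18 + 3/(2*(1 + a)²)) = -12 + 3/(2*(1 + a)²))
(s + 37015)*(48497 + m(83 + 16)) = (-512/3 + 37015)*(48497 + (-12 + 3/(2*(1 + (83 + 16))²))) = 110533*(48497 + (-12 + 3/(2*(1 + 99)²)))/3 = 110533*(48497 + (-12 + (3/2)/100²))/3 = 110533*(48497 + (-12 + (3/2)*(1/10000)))/3 = 110533*(48497 + (-12 + 3/20000))/3 = 110533*(48497 - 239997/20000)/3 = (110533/3)*(969700003/20000) = 107183850431599/60000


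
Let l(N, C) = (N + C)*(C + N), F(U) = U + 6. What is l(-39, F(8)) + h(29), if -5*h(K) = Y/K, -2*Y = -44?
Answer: 90603/145 ≈ 624.85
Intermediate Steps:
Y = 22 (Y = -½*(-44) = 22)
F(U) = 6 + U
h(K) = -22/(5*K)
l(N, C) = (C + N)² (l(N, C) = (C + N)*(C + N) = (C + N)²)
l(-39, F(8)) + h(29) = ((6 + 8) - 39)² - 22/5/29 = (14 - 39)² - 22/5*1/29 = (-25)² - 22/145 = 625 - 22/145 = 90603/145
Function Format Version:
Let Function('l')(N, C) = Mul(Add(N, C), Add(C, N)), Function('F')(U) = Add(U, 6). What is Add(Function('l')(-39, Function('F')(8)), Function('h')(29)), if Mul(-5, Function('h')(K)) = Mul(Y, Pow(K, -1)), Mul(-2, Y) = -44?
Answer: Rational(90603, 145) ≈ 624.85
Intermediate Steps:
Y = 22 (Y = Mul(Rational(-1, 2), -44) = 22)
Function('F')(U) = Add(6, U)
Function('h')(K) = Mul(Rational(-22, 5), Pow(K, -1)) (Function('h')(K) = Mul(Rational(-1, 5), Mul(22, Pow(K, -1))) = Mul(Rational(-22, 5), Pow(K, -1)))
Function('l')(N, C) = Pow(Add(C, N), 2) (Function('l')(N, C) = Mul(Add(C, N), Add(C, N)) = Pow(Add(C, N), 2))
Add(Function('l')(-39, Function('F')(8)), Function('h')(29)) = Add(Pow(Add(Add(6, 8), -39), 2), Mul(Rational(-22, 5), Pow(29, -1))) = Add(Pow(Add(14, -39), 2), Mul(Rational(-22, 5), Rational(1, 29))) = Add(Pow(-25, 2), Rational(-22, 145)) = Add(625, Rational(-22, 145)) = Rational(90603, 145)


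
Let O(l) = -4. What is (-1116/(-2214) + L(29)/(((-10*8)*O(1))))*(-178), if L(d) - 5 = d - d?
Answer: -364099/3936 ≈ -92.505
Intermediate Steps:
L(d) = 5 (L(d) = 5 + (d - d) = 5 + 0 = 5)
(-1116/(-2214) + L(29)/(((-10*8)*O(1))))*(-178) = (-1116/(-2214) + 5/((-10*8*(-4))))*(-178) = (-1116*(-1/2214) + 5/((-80*(-4))))*(-178) = (62/123 + 5/320)*(-178) = (62/123 + 5*(1/320))*(-178) = (62/123 + 1/64)*(-178) = (4091/7872)*(-178) = -364099/3936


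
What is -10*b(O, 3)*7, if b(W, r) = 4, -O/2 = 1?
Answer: -280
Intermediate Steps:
O = -2 (O = -2*1 = -2)
-10*b(O, 3)*7 = -10*4*7 = -40*7 = -280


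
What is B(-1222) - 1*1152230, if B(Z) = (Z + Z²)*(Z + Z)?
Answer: -3647751758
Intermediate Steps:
B(Z) = 2*Z*(Z + Z²) (B(Z) = (Z + Z²)*(2*Z) = 2*Z*(Z + Z²))
B(-1222) - 1*1152230 = 2*(-1222)²*(1 - 1222) - 1*1152230 = 2*1493284*(-1221) - 1152230 = -3646599528 - 1152230 = -3647751758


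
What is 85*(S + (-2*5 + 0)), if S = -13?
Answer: -1955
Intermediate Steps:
85*(S + (-2*5 + 0)) = 85*(-13 + (-2*5 + 0)) = 85*(-13 + (-10 + 0)) = 85*(-13 - 10) = 85*(-23) = -1955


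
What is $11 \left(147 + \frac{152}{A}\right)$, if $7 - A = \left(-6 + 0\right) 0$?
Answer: $\frac{12991}{7} \approx 1855.9$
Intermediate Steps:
$A = 7$ ($A = 7 - \left(-6 + 0\right) 0 = 7 - \left(-6\right) 0 = 7 - 0 = 7 + 0 = 7$)
$11 \left(147 + \frac{152}{A}\right) = 11 \left(147 + \frac{152}{7}\right) = 11 \cdot \frac{1181}{7} = \frac{12991}{7}$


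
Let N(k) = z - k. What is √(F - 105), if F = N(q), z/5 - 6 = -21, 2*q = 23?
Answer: I*√766/2 ≈ 13.838*I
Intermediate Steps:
q = 23/2 (q = (½)*23 = 23/2 ≈ 11.500)
z = -75 (z = 30 + 5*(-21) = 30 - 105 = -75)
N(k) = -75 - k
F = -173/2 (F = -75 - 1*23/2 = -75 - 23/2 = -173/2 ≈ -86.500)
√(F - 105) = √(-173/2 - 105) = √(-383/2) = I*√766/2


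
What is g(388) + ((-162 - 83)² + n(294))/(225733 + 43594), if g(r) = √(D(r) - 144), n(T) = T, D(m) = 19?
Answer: 60319/269327 + 5*I*√5 ≈ 0.22396 + 11.18*I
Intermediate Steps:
g(r) = 5*I*√5 (g(r) = √(19 - 144) = √(-125) = 5*I*√5)
g(388) + ((-162 - 83)² + n(294))/(225733 + 43594) = 5*I*√5 + ((-162 - 83)² + 294)/(225733 + 43594) = 5*I*√5 + ((-245)² + 294)/269327 = 5*I*√5 + (60025 + 294)*(1/269327) = 5*I*√5 + 60319*(1/269327) = 5*I*√5 + 60319/269327 = 60319/269327 + 5*I*√5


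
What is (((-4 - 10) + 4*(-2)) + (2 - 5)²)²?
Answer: 169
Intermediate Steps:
(((-4 - 10) + 4*(-2)) + (2 - 5)²)² = ((-14 - 8) + (-3)²)² = (-22 + 9)² = (-13)² = 169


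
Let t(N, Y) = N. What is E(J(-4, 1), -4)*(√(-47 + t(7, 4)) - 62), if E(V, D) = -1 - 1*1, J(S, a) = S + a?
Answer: 124 - 4*I*√10 ≈ 124.0 - 12.649*I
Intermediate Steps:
E(V, D) = -2 (E(V, D) = -1 - 1 = -2)
E(J(-4, 1), -4)*(√(-47 + t(7, 4)) - 62) = -2*(√(-47 + 7) - 62) = -2*(√(-40) - 62) = -2*(2*I*√10 - 62) = -2*(-62 + 2*I*√10) = 124 - 4*I*√10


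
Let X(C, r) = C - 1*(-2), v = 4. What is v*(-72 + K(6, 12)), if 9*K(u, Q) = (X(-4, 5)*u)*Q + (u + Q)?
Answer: -344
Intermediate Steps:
X(C, r) = 2 + C (X(C, r) = C + 2 = 2 + C)
K(u, Q) = Q/9 + u/9 - 2*Q*u/9 (K(u, Q) = (((2 - 4)*u)*Q + (u + Q))/9 = ((-2*u)*Q + (Q + u))/9 = (-2*Q*u + (Q + u))/9 = (Q + u - 2*Q*u)/9 = Q/9 + u/9 - 2*Q*u/9)
v*(-72 + K(6, 12)) = 4*(-72 + ((1/9)*12 + (1/9)*6 - 2/9*12*6)) = 4*(-72 + (4/3 + 2/3 - 16)) = 4*(-72 - 14) = 4*(-86) = -344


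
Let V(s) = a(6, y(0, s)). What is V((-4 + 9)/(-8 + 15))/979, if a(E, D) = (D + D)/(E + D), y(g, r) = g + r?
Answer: 10/46013 ≈ 0.00021733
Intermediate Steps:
a(E, D) = 2*D/(D + E) (a(E, D) = (2*D)/(D + E) = 2*D/(D + E))
V(s) = 2*s/(6 + s) (V(s) = 2*(0 + s)/((0 + s) + 6) = 2*s/(s + 6) = 2*s/(6 + s))
V((-4 + 9)/(-8 + 15))/979 = (2*((-4 + 9)/(-8 + 15))/(6 + (-4 + 9)/(-8 + 15)))/979 = (2*(5/7)/(6 + 5/7))*(1/979) = (2*(5/7)/(47/7))*(1/979) = (2*(5/7)*(7/47))*(1/979) = (10/47)*(1/979) = 10/46013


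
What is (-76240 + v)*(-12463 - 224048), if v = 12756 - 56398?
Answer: 28353411702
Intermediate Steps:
v = -43642
(-76240 + v)*(-12463 - 224048) = (-76240 - 43642)*(-12463 - 224048) = -119882*(-236511) = 28353411702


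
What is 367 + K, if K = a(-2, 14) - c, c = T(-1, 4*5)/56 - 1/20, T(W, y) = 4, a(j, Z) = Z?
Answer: 53337/140 ≈ 380.98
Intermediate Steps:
c = 3/140 (c = 4/56 - 1/20 = 4*(1/56) - 1*1/20 = 1/14 - 1/20 = 3/140 ≈ 0.021429)
K = 1957/140 (K = 14 - 1*3/140 = 14 - 3/140 = 1957/140 ≈ 13.979)
367 + K = 367 + 1957/140 = 53337/140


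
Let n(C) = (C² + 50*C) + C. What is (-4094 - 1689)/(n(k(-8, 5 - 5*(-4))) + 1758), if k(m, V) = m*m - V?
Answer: -5783/5268 ≈ -1.0978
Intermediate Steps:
k(m, V) = m² - V
n(C) = C² + 51*C
(-4094 - 1689)/(n(k(-8, 5 - 5*(-4))) + 1758) = (-4094 - 1689)/(((-8)² - (5 - 5*(-4)))*(51 + ((-8)² - (5 - 5*(-4)))) + 1758) = -5783/((64 - (5 + 20))*(51 + (64 - (5 + 20))) + 1758) = -5783/((64 - 1*25)*(51 + (64 - 1*25)) + 1758) = -5783/((64 - 25)*(51 + (64 - 25)) + 1758) = -5783/(39*(51 + 39) + 1758) = -5783/(39*90 + 1758) = -5783/(3510 + 1758) = -5783/5268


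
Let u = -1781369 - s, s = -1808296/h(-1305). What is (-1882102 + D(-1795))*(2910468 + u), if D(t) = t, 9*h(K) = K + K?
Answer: -306727080021679/145 ≈ -2.1154e+12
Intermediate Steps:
h(K) = 2*K/9 (h(K) = (K + K)/9 = (2*K)/9 = 2*K/9)
s = 904148/145 (s = -1808296/((2/9)*(-1305)) = -1808296/(-290) = -1808296*(-1/290) = 904148/145 ≈ 6235.5)
u = -259202653/145 (u = -1781369 - 1*904148/145 = -1781369 - 904148/145 = -259202653/145 ≈ -1.7876e+6)
(-1882102 + D(-1795))*(2910468 + u) = (-1882102 - 1795)*(2910468 - 259202653/145) = -1883897*162815207/145 = -306727080021679/145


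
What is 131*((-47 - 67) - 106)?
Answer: -28820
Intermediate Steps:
131*((-47 - 67) - 106) = 131*(-114 - 106) = 131*(-220) = -28820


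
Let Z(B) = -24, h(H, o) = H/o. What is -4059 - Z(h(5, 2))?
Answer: -4035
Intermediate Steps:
-4059 - Z(h(5, 2)) = -4059 - 1*(-24) = -4059 + 24 = -4035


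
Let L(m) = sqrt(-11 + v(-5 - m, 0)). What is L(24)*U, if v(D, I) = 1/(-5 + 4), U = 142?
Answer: 284*I*sqrt(3) ≈ 491.9*I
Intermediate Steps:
v(D, I) = -1 (v(D, I) = 1/(-1) = -1)
L(m) = 2*I*sqrt(3) (L(m) = sqrt(-11 - 1) = sqrt(-12) = 2*I*sqrt(3))
L(24)*U = (2*I*sqrt(3))*142 = 284*I*sqrt(3)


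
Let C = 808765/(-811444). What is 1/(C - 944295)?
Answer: -811444/766243320745 ≈ -1.0590e-6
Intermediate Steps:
C = -808765/811444 (C = 808765*(-1/811444) = -808765/811444 ≈ -0.99670)
1/(C - 944295) = 1/(-808765/811444 - 944295) = 1/(-766243320745/811444) = -811444/766243320745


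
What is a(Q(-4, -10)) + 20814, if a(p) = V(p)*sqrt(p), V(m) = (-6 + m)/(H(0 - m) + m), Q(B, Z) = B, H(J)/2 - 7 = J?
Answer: 20814 - 10*I/9 ≈ 20814.0 - 1.1111*I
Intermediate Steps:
H(J) = 14 + 2*J
V(m) = (-6 + m)/(14 - m) (V(m) = (-6 + m)/((14 + 2*(0 - m)) + m) = (-6 + m)/((14 + 2*(-m)) + m) = (-6 + m)/((14 - 2*m) + m) = (-6 + m)/(14 - m))
a(p) = sqrt(p)*(-6 + p)/(14 - p) (a(p) = ((-6 + p)/(14 - p))*sqrt(p) = sqrt(p)*(-6 + p)/(14 - p))
a(Q(-4, -10)) + 20814 = sqrt(-4)*(-6 - 4)/(14 - 1*(-4)) + 20814 = (2*I)*(-10)/(14 + 4) + 20814 = (2*I)*(-10)/18 + 20814 = (2*I)*(1/18)*(-10) + 20814 = -10*I/9 + 20814 = 20814 - 10*I/9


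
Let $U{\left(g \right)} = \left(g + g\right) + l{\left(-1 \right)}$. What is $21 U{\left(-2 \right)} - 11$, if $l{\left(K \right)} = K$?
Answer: $-116$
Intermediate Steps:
$U{\left(g \right)} = -1 + 2 g$ ($U{\left(g \right)} = \left(g + g\right) - 1 = 2 g - 1 = -1 + 2 g$)
$21 U{\left(-2 \right)} - 11 = 21 \left(-1 + 2 \left(-2\right)\right) - 11 = 21 \left(-1 - 4\right) - 11 = 21 \left(-5\right) - 11 = -105 - 11 = -116$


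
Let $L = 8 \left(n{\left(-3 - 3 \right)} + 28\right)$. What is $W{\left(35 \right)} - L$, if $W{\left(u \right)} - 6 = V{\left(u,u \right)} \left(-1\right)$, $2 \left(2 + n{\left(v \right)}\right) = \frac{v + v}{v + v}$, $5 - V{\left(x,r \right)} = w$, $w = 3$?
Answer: $-208$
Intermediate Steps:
$V{\left(x,r \right)} = 2$ ($V{\left(x,r \right)} = 5 - 3 = 2$)
$n{\left(v \right)} = - \frac{3}{2}$ ($n{\left(v \right)} = -2 + \frac{\left(v + v\right) \frac{1}{v + v}}{2} = -2 + \frac{2 v \frac{1}{2 v}}{2} = -2 + \frac{1}{2} \cdot 1 = -2 + \frac{1}{2} = - \frac{3}{2}$)
$W{\left(u \right)} = 4$ ($W{\left(u \right)} = 6 + 2 \left(-1\right) = 6 - 2 = 4$)
$L = 212$ ($L = 8 \left(- \frac{3}{2} + 28\right) = 8 \cdot \frac{53}{2} = 212$)
$W{\left(35 \right)} - L = 4 - 212 = -208$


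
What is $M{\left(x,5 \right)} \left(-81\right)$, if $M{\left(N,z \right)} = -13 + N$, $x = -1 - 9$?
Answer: $1863$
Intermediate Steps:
$x = -10$
$M{\left(x,5 \right)} \left(-81\right) = \left(-13 - 10\right) \left(-81\right) = \left(-23\right) \left(-81\right) = 1863$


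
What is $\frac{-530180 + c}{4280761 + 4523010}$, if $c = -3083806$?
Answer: $- \frac{3613986}{8803771} \approx -0.4105$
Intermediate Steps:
$\frac{-530180 + c}{4280761 + 4523010} = \frac{-530180 - 3083806}{4280761 + 4523010} = - \frac{3613986}{8803771}$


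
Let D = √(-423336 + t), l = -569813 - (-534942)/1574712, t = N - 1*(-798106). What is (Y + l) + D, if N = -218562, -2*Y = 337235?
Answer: -64600824143/87484 + 4*√9763 ≈ -7.3804e+5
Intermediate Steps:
Y = -337235/2 (Y = -½*337235 = -337235/2 ≈ -1.6862e+5)
t = 579544 (t = -218562 - 1*(-798106) = -218562 + 798106 = 579544)
l = -49849490773/87484 (l = -569813 - (-534942)/1574712 = -569813 - 1*(-29719/87484) = -569813 + 29719/87484 = -49849490773/87484 ≈ -5.6981e+5)
D = 4*√9763 (D = √(-423336 + 579544) = √156208 = 4*√9763 ≈ 395.23)
(Y + l) + D = (-337235/2 - 49849490773/87484) + 4*√9763 = -64600824143/87484 + 4*√9763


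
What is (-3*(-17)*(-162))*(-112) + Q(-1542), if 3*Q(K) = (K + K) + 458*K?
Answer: 688904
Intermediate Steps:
Q(K) = 460*K/3 (Q(K) = ((K + K) + 458*K)/3 = (2*K + 458*K)/3 = (460*K)/3 = 460*K/3)
(-3*(-17)*(-162))*(-112) + Q(-1542) = (-3*(-17)*(-162))*(-112) + (460/3)*(-1542) = (51*(-162))*(-112) - 236440 = -8262*(-112) - 236440 = 925344 - 236440 = 688904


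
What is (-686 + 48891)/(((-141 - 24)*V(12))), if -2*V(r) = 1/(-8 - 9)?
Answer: -327794/33 ≈ -9933.2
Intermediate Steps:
V(r) = 1/34 (V(r) = -1/(2*(-8 - 9)) = -1/2/(-17) = -1/2*(-1/17) = 1/34)
(-686 + 48891)/(((-141 - 24)*V(12))) = (-686 + 48891)/(((-141 - 24)*(1/34))) = 48205/((-165*1/34)) = 48205/(-165/34) = 48205*(-34/165) = -327794/33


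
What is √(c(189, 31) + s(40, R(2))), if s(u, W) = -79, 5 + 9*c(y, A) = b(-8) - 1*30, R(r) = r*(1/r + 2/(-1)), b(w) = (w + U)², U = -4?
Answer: I*√602/3 ≈ 8.1786*I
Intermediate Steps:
b(w) = (-4 + w)² (b(w) = (w - 4)² = (-4 + w)²)
R(r) = r*(-2 + 1/r) (R(r) = r*(1/r + 2*(-1)) = r*(1/r - 2) = r*(-2 + 1/r))
c(y, A) = 109/9 (c(y, A) = -5/9 + ((-4 - 8)² - 1*30)/9 = -5/9 + ((-12)² - 30)/9 = -5/9 + (144 - 30)/9 = -5/9 + (⅑)*114 = -5/9 + 38/3 = 109/9)
√(c(189, 31) + s(40, R(2))) = √(109/9 - 79) = √(-602/9) = I*√602/3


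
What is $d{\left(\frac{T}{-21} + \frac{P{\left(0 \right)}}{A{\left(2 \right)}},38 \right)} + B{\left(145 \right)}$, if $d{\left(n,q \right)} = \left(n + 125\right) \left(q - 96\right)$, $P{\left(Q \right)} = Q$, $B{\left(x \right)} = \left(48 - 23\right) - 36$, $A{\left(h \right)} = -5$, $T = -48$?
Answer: $- \frac{51755}{7} \approx -7393.6$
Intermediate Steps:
$B{\left(x \right)} = -11$ ($B{\left(x \right)} = 25 - 36 = -11$)
$d{\left(n,q \right)} = \left(-96 + q\right) \left(125 + n\right)$ ($d{\left(n,q \right)} = \left(125 + n\right) \left(-96 + q\right) = \left(-96 + q\right) \left(125 + n\right)$)
$d{\left(\frac{T}{-21} + \frac{P{\left(0 \right)}}{A{\left(2 \right)}},38 \right)} + B{\left(145 \right)} = \left(-12000 - 96 \left(- \frac{48}{-21} + \frac{0}{-5}\right) + 125 \cdot 38 + \left(- \frac{48}{-21} + \frac{0}{-5}\right) 38\right) - 11 = \left(-12000 - 96 \left(\left(-48\right) \left(- \frac{1}{21}\right) + 0 \left(- \frac{1}{5}\right)\right) + 4750 + \left(\left(-48\right) \left(- \frac{1}{21}\right) + 0 \left(- \frac{1}{5}\right)\right) 38\right) - 11 = \left(-12000 - 96 \left(\frac{16}{7} + 0\right) + 4750 + \left(\frac{16}{7} + 0\right) 38\right) - 11 = \left(-12000 - \frac{1536}{7} + 4750 + \frac{16}{7} \cdot 38\right) - 11 = \left(-12000 - \frac{1536}{7} + 4750 + \frac{608}{7}\right) - 11 = - \frac{51678}{7} - 11 = - \frac{51755}{7}$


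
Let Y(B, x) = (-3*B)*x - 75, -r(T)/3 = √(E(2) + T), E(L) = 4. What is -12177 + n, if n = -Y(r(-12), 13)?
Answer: -12102 - 234*I*√2 ≈ -12102.0 - 330.93*I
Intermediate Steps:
r(T) = -3*√(4 + T)
Y(B, x) = -75 - 3*B*x (Y(B, x) = -3*B*x - 75 = -75 - 3*B*x)
n = 75 - 234*I*√2 (n = -(-75 - 3*(-3*√(4 - 12))*13) = -(-75 - 3*(-6*I*√2)*13) = -(-75 + 234*I*√2) = 75 - 234*I*√2 ≈ 75.0 - 330.93*I)
-12177 + n = -12177 + (75 - 234*I*√2) = -12102 - 234*I*√2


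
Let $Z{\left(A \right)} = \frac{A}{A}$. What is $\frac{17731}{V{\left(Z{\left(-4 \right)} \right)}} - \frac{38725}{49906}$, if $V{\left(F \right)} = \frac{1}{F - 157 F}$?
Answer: $- \frac{138041831341}{49906} \approx -2.766 \cdot 10^{6}$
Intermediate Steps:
$Z{\left(A \right)} = 1$
$V{\left(F \right)} = - \frac{1}{156 F}$ ($V{\left(F \right)} = \frac{1}{\left(-156\right) F} = - \frac{1}{156 F}$)
$\frac{17731}{V{\left(Z{\left(-4 \right)} \right)}} - \frac{38725}{49906} = \frac{17731}{\left(- \frac{1}{156}\right) 1^{-1}} - \frac{38725}{49906} = \frac{17731}{\left(- \frac{1}{156}\right) 1} - \frac{38725}{49906} = \frac{17731}{- \frac{1}{156}} - \frac{38725}{49906} = 17731 \left(-156\right) - \frac{38725}{49906} = -2766036 - \frac{38725}{49906} = - \frac{138041831341}{49906}$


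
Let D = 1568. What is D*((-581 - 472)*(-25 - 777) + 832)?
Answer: 1325489984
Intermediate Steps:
D*((-581 - 472)*(-25 - 777) + 832) = 1568*((-581 - 472)*(-25 - 777) + 832) = 1568*(-1053*(-802) + 832) = 1568*(844506 + 832) = 1568*845338 = 1325489984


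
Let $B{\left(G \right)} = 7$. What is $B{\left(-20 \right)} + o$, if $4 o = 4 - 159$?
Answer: $- \frac{127}{4} \approx -31.75$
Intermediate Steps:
$o = - \frac{155}{4}$ ($o = \frac{4 - 159}{4} = \frac{1}{4} \left(-155\right) = - \frac{155}{4} \approx -38.75$)
$B{\left(-20 \right)} + o = 7 - \frac{155}{4} = - \frac{127}{4}$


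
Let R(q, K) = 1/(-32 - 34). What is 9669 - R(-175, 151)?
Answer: 638155/66 ≈ 9669.0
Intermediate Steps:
R(q, K) = -1/66 (R(q, K) = 1/(-66) = -1/66)
9669 - R(-175, 151) = 9669 - 1*(-1/66) = 9669 + 1/66 = 638155/66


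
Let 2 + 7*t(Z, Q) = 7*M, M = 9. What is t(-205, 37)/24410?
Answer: 61/170870 ≈ 0.00035700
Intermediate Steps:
t(Z, Q) = 61/7 (t(Z, Q) = -2/7 + (7*9)/7 = -2/7 + (⅐)*63 = -2/7 + 9 = 61/7)
t(-205, 37)/24410 = (61/7)/24410 = (61/7)*(1/24410) = 61/170870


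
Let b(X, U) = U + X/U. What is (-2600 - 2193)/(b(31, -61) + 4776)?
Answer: -292373/287584 ≈ -1.0167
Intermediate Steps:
(-2600 - 2193)/(b(31, -61) + 4776) = (-2600 - 2193)/((-61 + 31/(-61)) + 4776) = -4793/((-61 + 31*(-1/61)) + 4776) = -4793/((-61 - 31/61) + 4776) = -4793/(-3752/61 + 4776) = -4793/287584/61 = -4793*61/287584 = -292373/287584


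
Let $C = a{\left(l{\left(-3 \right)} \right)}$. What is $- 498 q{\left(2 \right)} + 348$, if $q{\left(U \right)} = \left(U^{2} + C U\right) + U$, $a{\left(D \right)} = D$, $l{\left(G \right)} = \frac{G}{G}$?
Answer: $-3636$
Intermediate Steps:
$l{\left(G \right)} = 1$
$C = 1$
$q{\left(U \right)} = U^{2} + 2 U$ ($q{\left(U \right)} = \left(U^{2} + 1 U\right) + U = \left(U^{2} + U\right) + U = \left(U + U^{2}\right) + U = U^{2} + 2 U$)
$- 498 q{\left(2 \right)} + 348 = - 498 \cdot 2 \left(2 + 2\right) + 348 = - 498 \cdot 2 \cdot 4 + 348 = \left(-498\right) 8 + 348 = -3984 + 348 = -3636$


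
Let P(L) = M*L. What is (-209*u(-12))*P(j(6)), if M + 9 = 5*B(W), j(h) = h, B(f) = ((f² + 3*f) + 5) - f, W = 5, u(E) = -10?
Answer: 2395140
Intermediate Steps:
B(f) = 5 + f² + 2*f (B(f) = (5 + f² + 3*f) - f = 5 + f² + 2*f)
M = 191 (M = -9 + 5*(5 + 5² + 2*5) = -9 + 5*(5 + 25 + 10) = -9 + 5*40 = -9 + 200 = 191)
P(L) = 191*L
(-209*u(-12))*P(j(6)) = (-209*(-10))*(191*6) = 2090*1146 = 2395140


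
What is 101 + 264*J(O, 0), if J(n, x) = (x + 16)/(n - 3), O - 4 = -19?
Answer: -401/3 ≈ -133.67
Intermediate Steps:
O = -15 (O = 4 - 19 = -15)
J(n, x) = (16 + x)/(-3 + n)
101 + 264*J(O, 0) = 101 + 264*((16 + 0)/(-3 - 15)) = 101 + 264*(16/(-18)) = 101 + 264*(-1/18*16) = 101 + 264*(-8/9) = 101 - 704/3 = -401/3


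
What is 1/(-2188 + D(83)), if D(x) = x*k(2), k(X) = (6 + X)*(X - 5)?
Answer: -1/4180 ≈ -0.00023923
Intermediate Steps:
k(X) = (-5 + X)*(6 + X) (k(X) = (6 + X)*(-5 + X) = (-5 + X)*(6 + X))
D(x) = -24*x (D(x) = x*(-30 + 2 + 2**2) = x*(-30 + 2 + 4) = x*(-24) = -24*x)
1/(-2188 + D(83)) = 1/(-2188 - 24*83) = 1/(-2188 - 1992) = 1/(-4180) = -1/4180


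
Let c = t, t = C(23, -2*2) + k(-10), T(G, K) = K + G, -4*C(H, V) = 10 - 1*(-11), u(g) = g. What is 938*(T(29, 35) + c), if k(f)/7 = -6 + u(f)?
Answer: -99897/2 ≈ -49949.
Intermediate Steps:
C(H, V) = -21/4 (C(H, V) = -(10 - 1*(-11))/4 = -(10 + 11)/4 = -¼*21 = -21/4)
T(G, K) = G + K
k(f) = -42 + 7*f (k(f) = 7*(-6 + f) = -42 + 7*f)
t = -469/4 (t = -21/4 + (-42 + 7*(-10)) = -21/4 + (-42 - 70) = -21/4 - 112 = -469/4 ≈ -117.25)
c = -469/4 ≈ -117.25
938*(T(29, 35) + c) = 938*((29 + 35) - 469/4) = 938*(64 - 469/4) = 938*(-213/4) = -99897/2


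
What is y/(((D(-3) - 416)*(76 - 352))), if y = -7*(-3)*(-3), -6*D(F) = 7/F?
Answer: -189/344126 ≈ -0.00054922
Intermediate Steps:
D(F) = -7/(6*F)
y = -63 (y = 21*(-3) = -63)
y/(((D(-3) - 416)*(76 - 352))) = -63*1/((76 - 352)*(-7/6/(-3) - 416)) = -63*(-1/(276*(-7/6*(-1/3) - 416))) = -63*(-1/(276*(7/18 - 416))) = -63/((-7481/18*(-276))) = -63/344126/3 = -63*3/344126 = -189/344126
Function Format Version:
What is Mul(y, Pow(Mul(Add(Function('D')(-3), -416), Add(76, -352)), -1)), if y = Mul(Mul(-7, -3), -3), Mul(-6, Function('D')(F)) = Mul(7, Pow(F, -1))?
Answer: Rational(-189, 344126) ≈ -0.00054922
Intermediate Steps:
Function('D')(F) = Mul(Rational(-7, 6), Pow(F, -1)) (Function('D')(F) = Mul(Rational(-1, 6), Mul(7, Pow(F, -1))) = Mul(Rational(-7, 6), Pow(F, -1)))
y = -63 (y = Mul(21, -3) = -63)
Mul(y, Pow(Mul(Add(Function('D')(-3), -416), Add(76, -352)), -1)) = Mul(-63, Pow(Mul(Add(Mul(Rational(-7, 6), Pow(-3, -1)), -416), Add(76, -352)), -1)) = Mul(-63, Pow(Mul(Add(Mul(Rational(-7, 6), Rational(-1, 3)), -416), -276), -1)) = Mul(-63, Pow(Mul(Add(Rational(7, 18), -416), -276), -1)) = Mul(-63, Pow(Mul(Rational(-7481, 18), -276), -1)) = Mul(-63, Pow(Rational(344126, 3), -1)) = Mul(-63, Rational(3, 344126)) = Rational(-189, 344126)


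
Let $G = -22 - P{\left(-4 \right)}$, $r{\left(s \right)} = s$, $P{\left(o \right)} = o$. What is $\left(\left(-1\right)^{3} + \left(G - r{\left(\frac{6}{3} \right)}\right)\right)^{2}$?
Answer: $441$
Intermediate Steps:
$G = -18$ ($G = -22 - -4 = -22 + 4 = -18$)
$\left(\left(-1\right)^{3} + \left(G - r{\left(\frac{6}{3} \right)}\right)\right)^{2} = \left(\left(-1\right)^{3} - \left(18 + \frac{6}{3}\right)\right)^{2} = \left(-1 - \left(18 + 6 \cdot \frac{1}{3}\right)\right)^{2} = \left(-1 - 20\right)^{2} = \left(-21\right)^{2} = 441$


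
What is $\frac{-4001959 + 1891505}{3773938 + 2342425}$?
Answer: $- \frac{2110454}{6116363} \approx -0.34505$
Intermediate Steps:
$\frac{-4001959 + 1891505}{3773938 + 2342425} = - \frac{2110454}{6116363}$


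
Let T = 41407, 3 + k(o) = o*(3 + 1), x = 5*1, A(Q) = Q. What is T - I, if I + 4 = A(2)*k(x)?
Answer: 41377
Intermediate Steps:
x = 5
k(o) = -3 + 4*o (k(o) = -3 + o*(3 + 1) = -3 + o*4 = -3 + 4*o)
I = 30 (I = -4 + 2*(-3 + 4*5) = -4 + 2*(-3 + 20) = -4 + 2*17 = -4 + 34 = 30)
T - I = 41407 - 1*30 = 41407 - 30 = 41377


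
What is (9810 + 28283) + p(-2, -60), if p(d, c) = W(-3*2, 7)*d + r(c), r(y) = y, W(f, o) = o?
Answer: 38019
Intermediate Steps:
p(d, c) = c + 7*d (p(d, c) = 7*d + c = c + 7*d)
(9810 + 28283) + p(-2, -60) = (9810 + 28283) + (-60 + 7*(-2)) = 38093 + (-60 - 14) = 38093 - 74 = 38019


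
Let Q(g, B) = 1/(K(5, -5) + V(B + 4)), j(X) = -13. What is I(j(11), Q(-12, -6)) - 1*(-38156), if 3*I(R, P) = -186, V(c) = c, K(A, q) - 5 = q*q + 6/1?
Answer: 38094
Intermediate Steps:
K(A, q) = 11 + q² (K(A, q) = 5 + (q*q + 6/1) = 5 + (q² + 6*1) = 5 + (q² + 6) = 5 + (6 + q²) = 11 + q²)
Q(g, B) = 1/(40 + B) (Q(g, B) = 1/((11 + (-5)²) + (B + 4)) = 1/((11 + 25) + (4 + B)) = 1/(36 + (4 + B)) = 1/(40 + B))
I(R, P) = -62 (I(R, P) = (⅓)*(-186) = -62)
I(j(11), Q(-12, -6)) - 1*(-38156) = -62 - 1*(-38156) = -62 + 38156 = 38094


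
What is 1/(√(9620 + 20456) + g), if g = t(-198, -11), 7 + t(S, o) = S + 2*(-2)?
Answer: -209/13605 - 2*√7519/13605 ≈ -0.028109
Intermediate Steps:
t(S, o) = -11 + S (t(S, o) = -7 + (S + 2*(-2)) = -7 + (S - 4) = -7 + (-4 + S) = -11 + S)
g = -209 (g = -11 - 198 = -209)
1/(√(9620 + 20456) + g) = 1/(√(9620 + 20456) - 209) = 1/(√30076 - 209) = 1/(2*√7519 - 209) = 1/(-209 + 2*√7519)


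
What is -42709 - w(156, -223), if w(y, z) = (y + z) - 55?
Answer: -42587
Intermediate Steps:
w(y, z) = -55 + y + z
-42709 - w(156, -223) = -42709 - (-55 + 156 - 223) = -42709 - 1*(-122) = -42709 + 122 = -42587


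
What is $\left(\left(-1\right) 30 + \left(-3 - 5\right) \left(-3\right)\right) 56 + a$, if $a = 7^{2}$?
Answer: $-287$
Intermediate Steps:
$a = 49$
$\left(\left(-1\right) 30 + \left(-3 - 5\right) \left(-3\right)\right) 56 + a = \left(\left(-1\right) 30 + \left(-3 - 5\right) \left(-3\right)\right) 56 + 49 = \left(-30 - -24\right) 56 + 49 = \left(-30 + 24\right) 56 + 49 = \left(-6\right) 56 + 49 = -336 + 49 = -287$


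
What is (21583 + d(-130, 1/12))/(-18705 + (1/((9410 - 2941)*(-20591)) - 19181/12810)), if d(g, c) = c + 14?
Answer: -73703620025617225/63839017107434318 ≈ -1.1545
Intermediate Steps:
d(g, c) = 14 + c
(21583 + d(-130, 1/12))/(-18705 + (1/((9410 - 2941)*(-20591)) - 19181/12810)) = (21583 + (14 + 1/12))/(-18705 + (1/((9410 - 2941)*(-20591)) - 19181/12810)) = (21583 + (14 + 1/12))/(-18705 + (-1/20591/6469 - 19181*1/12810)) = (21583 + 169/12)/(-18705 + ((1/6469)*(-1/20591) - 19181/12810)) = 259165/(12*(-18705 + (-1/133203179 - 19181/12810))) = 259165/(12*(-18705 - 2554970189209/1706332722990)) = 259165/(12*(-31919508553717159/1706332722990)) = (259165/12)*(-1706332722990/31919508553717159) = -73703620025617225/63839017107434318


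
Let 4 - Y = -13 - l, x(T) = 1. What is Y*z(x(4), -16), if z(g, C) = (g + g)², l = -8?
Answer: 36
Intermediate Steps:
z(g, C) = 4*g² (z(g, C) = (2*g)² = 4*g²)
Y = 9 (Y = 4 - (-13 - 1*(-8)) = 4 - (-13 + 8) = 4 - 1*(-5) = 4 + 5 = 9)
Y*z(x(4), -16) = 9*(4*1²) = 9*(4*1) = 9*4 = 36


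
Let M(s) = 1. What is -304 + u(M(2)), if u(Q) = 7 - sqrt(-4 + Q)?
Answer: -297 - I*sqrt(3) ≈ -297.0 - 1.732*I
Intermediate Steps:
-304 + u(M(2)) = -304 + (7 - sqrt(-4 + 1)) = -304 + (7 - sqrt(-3)) = -304 + (7 - I*sqrt(3)) = -297 - I*sqrt(3)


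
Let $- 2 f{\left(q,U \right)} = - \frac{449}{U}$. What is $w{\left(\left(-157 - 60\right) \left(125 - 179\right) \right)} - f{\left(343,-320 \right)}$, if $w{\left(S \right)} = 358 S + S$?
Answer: $\frac{2692328129}{640} \approx 4.2068 \cdot 10^{6}$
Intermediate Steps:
$f{\left(q,U \right)} = \frac{449}{2 U}$ ($f{\left(q,U \right)} = - \frac{\left(-449\right) \frac{1}{U}}{2} = \frac{449}{2 U}$)
$w{\left(S \right)} = 359 S$
$w{\left(\left(-157 - 60\right) \left(125 - 179\right) \right)} - f{\left(343,-320 \right)} = 359 \left(-157 - 60\right) \left(125 - 179\right) - \frac{449}{2 \left(-320\right)} = 359 \left(\left(-217\right) \left(-54\right)\right) - \frac{449}{2} \left(- \frac{1}{320}\right) = 359 \cdot 11718 - - \frac{449}{640} = 4206762 + \frac{449}{640} = \frac{2692328129}{640}$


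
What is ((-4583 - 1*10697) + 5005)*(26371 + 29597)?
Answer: -575071200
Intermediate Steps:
((-4583 - 1*10697) + 5005)*(26371 + 29597) = ((-4583 - 10697) + 5005)*55968 = (-15280 + 5005)*55968 = -10275*55968 = -575071200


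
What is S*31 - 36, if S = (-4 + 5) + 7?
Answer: 212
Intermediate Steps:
S = 8 (S = 1 + 7 = 8)
S*31 - 36 = 8*31 - 36 = 248 - 36 = 212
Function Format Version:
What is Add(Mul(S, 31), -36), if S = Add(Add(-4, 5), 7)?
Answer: 212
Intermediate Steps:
S = 8 (S = Add(1, 7) = 8)
Add(Mul(S, 31), -36) = Add(Mul(8, 31), -36) = Add(248, -36) = 212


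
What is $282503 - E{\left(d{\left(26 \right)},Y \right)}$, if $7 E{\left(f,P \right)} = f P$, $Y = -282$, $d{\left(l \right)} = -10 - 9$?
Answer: $\frac{1972163}{7} \approx 2.8174 \cdot 10^{5}$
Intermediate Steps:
$d{\left(l \right)} = -19$ ($d{\left(l \right)} = -10 - 9 = -19$)
$E{\left(f,P \right)} = \frac{P f}{7}$ ($E{\left(f,P \right)} = \frac{f P}{7} = \frac{P f}{7}$)
$282503 - E{\left(d{\left(26 \right)},Y \right)} = 282503 - \frac{1}{7} \left(-282\right) \left(-19\right) = 282503 - \frac{5358}{7} = \frac{1972163}{7}$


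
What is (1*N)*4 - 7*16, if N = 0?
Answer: -112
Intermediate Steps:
(1*N)*4 - 7*16 = (1*0)*4 - 7*16 = 0*4 - 112 = 0 - 112 = -112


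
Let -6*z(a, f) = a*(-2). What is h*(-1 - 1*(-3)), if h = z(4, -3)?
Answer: 8/3 ≈ 2.6667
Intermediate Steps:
z(a, f) = a/3 (z(a, f) = -a*(-2)/6 = -(-1)*a/3 = a/3)
h = 4/3 (h = (⅓)*4 = 4/3 ≈ 1.3333)
h*(-1 - 1*(-3)) = 4*(-1 - 1*(-3))/3 = 4*(-1 + 3)/3 = (4/3)*2 = 8/3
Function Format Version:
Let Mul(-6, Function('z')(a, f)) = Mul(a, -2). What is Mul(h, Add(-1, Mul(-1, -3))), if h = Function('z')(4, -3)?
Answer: Rational(8, 3) ≈ 2.6667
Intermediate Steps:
Function('z')(a, f) = Mul(Rational(1, 3), a) (Function('z')(a, f) = Mul(Rational(-1, 6), Mul(a, -2)) = Mul(Rational(-1, 6), Mul(-2, a)) = Mul(Rational(1, 3), a))
h = Rational(4, 3) (h = Mul(Rational(1, 3), 4) = Rational(4, 3) ≈ 1.3333)
Mul(h, Add(-1, Mul(-1, -3))) = Mul(Rational(4, 3), Add(-1, Mul(-1, -3))) = Mul(Rational(4, 3), Add(-1, 3)) = Mul(Rational(4, 3), 2) = Rational(8, 3)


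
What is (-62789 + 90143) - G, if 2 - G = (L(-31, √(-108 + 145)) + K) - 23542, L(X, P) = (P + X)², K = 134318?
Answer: 139126 - 62*√37 ≈ 1.3875e+5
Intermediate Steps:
G = -110774 - (-31 + √37)² (G = 2 - (((√(-108 + 145) - 31)² + 134318) - 23542) = 2 - (((√37 - 31)² + 134318) - 23542) = 2 - (((-31 + √37)² + 134318) - 23542) = 2 - ((134318 + (-31 + √37)²) - 23542) = 2 - (110776 + (-31 + √37)²) = 2 + (-110776 - (-31 + √37)²) = -110774 - (-31 + √37)² ≈ -1.1139e+5)
(-62789 + 90143) - G = (-62789 + 90143) - (-111772 + 62*√37) = 27354 + (111772 - 62*√37) = 139126 - 62*√37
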